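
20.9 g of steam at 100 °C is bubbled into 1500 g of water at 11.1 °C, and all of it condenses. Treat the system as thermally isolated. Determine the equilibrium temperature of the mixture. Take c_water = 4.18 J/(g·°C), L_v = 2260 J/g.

T_f ≈ 19.8 °C

Energy conservation, ΣQ = 0:
condense steam: −20.9×2260 = −47234; condensed water 100 °C→T: 87.36(T − 100); original water: 6270(T − 11.1)
6357.4 T = 47234 + 8736.2 + 69597 = 125567
T ≈ 19.75 °C, under the boiling point, so the assumption holds.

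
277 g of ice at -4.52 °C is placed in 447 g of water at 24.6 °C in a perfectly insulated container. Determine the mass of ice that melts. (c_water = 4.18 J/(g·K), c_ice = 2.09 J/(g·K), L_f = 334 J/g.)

m_melted ≈ 130 g

Water can give up m c ΔT = 447×4.18×24.6 = 45964 J before reaching 0 °C.
Of that, 277×2.09×4.52 = 2616.8 J goes to bring the ice to 0 °C, leaving 43347 J.
Fully melting the ice requires m_ice L_f = 277×334 = 92518 J.
43347 J < 92518 J, so only part of the ice melts and the system sits at 0 °C.
m_melted×334 = 43347  ⇒  m_melted ≈ 129.8 g.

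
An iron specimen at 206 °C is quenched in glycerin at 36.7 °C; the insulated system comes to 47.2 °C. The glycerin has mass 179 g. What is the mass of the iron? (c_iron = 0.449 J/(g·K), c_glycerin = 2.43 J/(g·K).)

Net heat exchanged in the isolated system is zero:
m·0.449·(47.2 − 206) + 179·2.43·(47.2 − 36.7) = 0
-71.3 m = -4567.2
m = -4567.2/-71.3 ≈ 64.05 g

m ≈ 64.1 g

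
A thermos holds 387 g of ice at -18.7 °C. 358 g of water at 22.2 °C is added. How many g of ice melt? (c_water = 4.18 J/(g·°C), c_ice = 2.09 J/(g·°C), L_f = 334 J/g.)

m_melted ≈ 54.2 g

Heat available from the water dropping to 0 °C: 358×4.18×22.2 = 33221 J.
Of that, 387×2.09×18.7 = 15125 J goes to bring the ice to 0 °C, leaving 18096 J.
To melt every bit of ice: 387×334 = 129258 J.
18096 J < 129258 J, so only part of the ice melts and the system sits at 0 °C.
Mass melted = 18096/334 ≈ 54.18 g.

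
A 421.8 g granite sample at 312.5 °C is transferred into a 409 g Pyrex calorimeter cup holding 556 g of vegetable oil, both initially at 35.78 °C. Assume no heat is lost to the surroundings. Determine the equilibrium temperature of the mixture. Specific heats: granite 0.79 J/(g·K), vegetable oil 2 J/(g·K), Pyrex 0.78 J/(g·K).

T_f ≈ 88.0 °C

Heat gained plus heat lost sum to zero:
421.8*0.79*(T − 312.5) + 556*2*(T − 35.78) + 409*0.78*(T − 35.78) = 0
(333.22 + 1112 + 319.02) T = 333.22*312.5 + 1112*35.78 + 319.02*35.78
T ≈ 88.05 °C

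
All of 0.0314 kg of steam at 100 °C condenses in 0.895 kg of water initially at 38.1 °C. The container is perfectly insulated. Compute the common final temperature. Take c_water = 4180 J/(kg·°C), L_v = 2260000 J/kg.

T_f ≈ 58.5 °C

Taking heat into each body as positive, Σ m c ΔT = 0:
steam→water at 100 °C releases m L_v = 0.0314·2260000 = 70964; condensate cools 100→T: 0.0314·4180·(T − 100) = 131.25(T − 100); water warms: 0.895·4180·(T − 38.1) = 3741.1(T − 38.1)
3872.4 T = 70964 + 13125 + 142536 = 226625
T ≈ 58.52 °C — below 100 °C, confirming all the steam condensed.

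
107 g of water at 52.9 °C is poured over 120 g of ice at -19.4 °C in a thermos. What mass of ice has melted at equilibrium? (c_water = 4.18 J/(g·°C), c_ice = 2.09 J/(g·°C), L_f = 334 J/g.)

Heat available from the water dropping to 0 °C: 107·4.18·52.9 = 23660 J.
Of that, 120·2.09·19.4 = 4865.5 J goes to bring the ice to 0 °C, leaving 18795 J.
To melt every bit of ice: 120·334 = 40080 J.
18795 J < 40080 J, so only part of the ice melts and the system sits at 0 °C.
Mass melted = 18795/334 ≈ 56.27 g.

m_melted ≈ 56.3 g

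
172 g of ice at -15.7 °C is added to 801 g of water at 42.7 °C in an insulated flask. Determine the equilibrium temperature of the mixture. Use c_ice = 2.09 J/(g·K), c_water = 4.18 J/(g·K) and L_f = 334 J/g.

Energy balance with sensible and latent terms:
ice -15.7→0 °C: 172·2.09·15.7 = 5643.8; fusion: m_ice L_f = 172·334 = 57448; warm the meltwater: 718.96 T; water: 3348.2(T − 42.7)
4067.1 T = 142967 − 63092 = 79875
T ≈ 19.64 °C (positive, so assuming full melt was valid).

T_f ≈ 19.6 °C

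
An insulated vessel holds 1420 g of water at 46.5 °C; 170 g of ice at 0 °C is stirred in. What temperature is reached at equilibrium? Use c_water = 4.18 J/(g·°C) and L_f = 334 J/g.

T_f ≈ 33.0 °C

Taking heat into each body as positive, Σ m c ΔT = 0:
fusion: m_ice L_f = 170×334 = 56780; warm the meltwater: 710.6 T; water: 5935.6(T − 46.5)
6646.2 T = 276005 − 56780 = 219225
T ≈ 32.99 °C. Since T > 0 °C, the all-ice-melts assumption holds.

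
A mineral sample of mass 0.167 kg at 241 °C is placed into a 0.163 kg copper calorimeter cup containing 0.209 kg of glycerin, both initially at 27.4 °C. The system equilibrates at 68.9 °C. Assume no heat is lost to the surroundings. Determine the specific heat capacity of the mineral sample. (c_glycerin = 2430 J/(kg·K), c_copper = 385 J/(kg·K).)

Let T be the final temperature. ΣQ_i = 0:
0.167×c×(68.9 − 241) + 0.209×2430×(68.9 − 27.4) + 0.163×385×(68.9 − 27.4) = 0
-28.74 c = -23681
c = -23681/-28.74 ≈ 824 J/(kg·K)

c ≈ 824 J/(kg·K)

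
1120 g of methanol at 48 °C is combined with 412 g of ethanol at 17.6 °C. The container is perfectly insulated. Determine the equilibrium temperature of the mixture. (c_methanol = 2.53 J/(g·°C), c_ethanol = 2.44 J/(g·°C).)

With ΣQ=0 the equilibrium temperature is the m·c-weighted mean:
T_f = (2833.6×48 + 1005.3×17.6) / (2833.6 + 1005.3)
    = 153706 / 3838.9 ≈ 40.04 °C

T_f ≈ 40.0 °C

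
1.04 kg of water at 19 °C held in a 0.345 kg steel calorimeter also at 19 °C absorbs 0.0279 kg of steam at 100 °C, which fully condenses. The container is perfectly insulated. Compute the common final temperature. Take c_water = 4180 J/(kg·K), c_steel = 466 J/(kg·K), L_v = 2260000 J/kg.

Let T be the final temperature. ΣQ_i = 0:
steam→water at 100 °C releases m L_v = 0.0279·2260000 = 63054
  condensate cools 100→T: 0.0279·4180·(T − 100) = 116.62(T − 100)
  water warms: 1.04·4180·(T − 19) = 4347.2(T − 19)
  steel cup: 0.345·466·(T − 19) = 160.77(T − 19)
4624.6 T = 63054 + 11662 + 85651 = 160368
T ≈ 34.68 °C, under the boiling point, so the assumption holds.

T_f ≈ 34.7 °C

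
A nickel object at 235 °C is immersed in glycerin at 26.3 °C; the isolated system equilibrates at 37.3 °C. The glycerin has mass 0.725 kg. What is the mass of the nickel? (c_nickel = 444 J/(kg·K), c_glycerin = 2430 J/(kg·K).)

|Q_nickel| = |Q_glycerin|:
m×444×(235 − 37.3) = 0.725×2430×(37.3 − 26.3)
87779 m = 19379  ⇒  m ≈ 0.2208 kg

m ≈ 0.221 kg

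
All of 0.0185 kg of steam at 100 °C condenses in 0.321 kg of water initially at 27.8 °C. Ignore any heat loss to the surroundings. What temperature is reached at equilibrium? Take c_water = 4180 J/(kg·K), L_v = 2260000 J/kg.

T_f ≈ 61.2 °C

Net heat exchanged in the isolated system is zero:
condense steam: −0.0185·2260000 = −41810
  condensed water 100 °C→T: 77.33(T − 100)
  water warms: 0.321·4180·(T − 27.8) = 1341.8(T − 27.8)
1419.1 T = 41810 + 7733 + 37301 = 86844
T ≈ 61.20 °C (< 100 °C, so full condensation is consistent).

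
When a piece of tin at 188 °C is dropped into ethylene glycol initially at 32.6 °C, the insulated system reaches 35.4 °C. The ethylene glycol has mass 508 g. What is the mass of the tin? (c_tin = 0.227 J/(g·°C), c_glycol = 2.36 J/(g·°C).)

|Q_tin| = |Q_glycol|:
m·0.227·(188 − 35.4) = 508·2.36·(35.4 − 32.6)
34.64 m = 3356.9  ⇒  m ≈ 96.91 g

m ≈ 96.9 g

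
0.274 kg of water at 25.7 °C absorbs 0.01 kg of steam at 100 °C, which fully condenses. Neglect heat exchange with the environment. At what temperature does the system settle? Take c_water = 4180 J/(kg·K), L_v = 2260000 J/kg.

T_f ≈ 47.4 °C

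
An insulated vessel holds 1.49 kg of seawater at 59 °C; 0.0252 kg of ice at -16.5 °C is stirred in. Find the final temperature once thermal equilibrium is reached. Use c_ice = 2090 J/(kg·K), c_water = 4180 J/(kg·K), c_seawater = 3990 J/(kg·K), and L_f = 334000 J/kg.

T_f ≈ 56.4 °C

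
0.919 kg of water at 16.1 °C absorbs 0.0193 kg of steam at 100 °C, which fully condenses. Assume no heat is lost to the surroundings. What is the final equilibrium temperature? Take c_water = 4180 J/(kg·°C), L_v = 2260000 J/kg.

T_f ≈ 28.9 °C

Conservation of energy gives ΣQ = 0:
steam→water at 100 °C releases m L_v = 0.0193·2260000 = 43618
  condensate cools 100→T: 0.0193·4180·(T − 100) = 80.67(T − 100)
  original water: 3841.4(T − 16.1)
3922.1 T = 43618 + 8067.4 + 61847 = 113532
T ≈ 28.95 °C — below 100 °C, confirming all the steam condensed.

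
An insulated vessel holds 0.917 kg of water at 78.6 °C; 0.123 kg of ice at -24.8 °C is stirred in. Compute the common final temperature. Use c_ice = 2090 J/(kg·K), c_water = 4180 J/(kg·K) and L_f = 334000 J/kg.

T_f ≈ 58.4 °C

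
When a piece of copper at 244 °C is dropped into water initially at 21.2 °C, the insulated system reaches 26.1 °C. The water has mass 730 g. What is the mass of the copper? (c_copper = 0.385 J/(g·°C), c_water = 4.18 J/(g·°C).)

|Q_copper| = |Q_water|:
m·0.385·(244 − 26.1) = 730·4.18·(26.1 − 21.2)
83.89 m = 14952  ⇒  m ≈ 178.2 g

m ≈ 178 g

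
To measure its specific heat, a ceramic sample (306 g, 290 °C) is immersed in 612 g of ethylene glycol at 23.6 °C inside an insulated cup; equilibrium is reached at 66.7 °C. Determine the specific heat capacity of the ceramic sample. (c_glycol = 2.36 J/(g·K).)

c ≈ 0.911 J/(g·K)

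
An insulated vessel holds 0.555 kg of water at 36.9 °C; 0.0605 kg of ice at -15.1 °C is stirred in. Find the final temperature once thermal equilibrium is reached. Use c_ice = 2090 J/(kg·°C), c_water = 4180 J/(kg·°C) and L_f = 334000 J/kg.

Energy balance with sensible and latent terms:
ice -15.1→0 °C: 0.0605×2090×15.1 = 1909.3; fusion: m_ice L_f = 0.0605×334000 = 20207; meltwater 0→T: 0.0605×4180×T = 252.89 T; water: 2319.9(T − 36.9)
2572.8 T = 85604 − 22116 = 63488
T ≈ 24.68 °C — above 0 °C, consistent with complete melting.

T_f ≈ 24.7 °C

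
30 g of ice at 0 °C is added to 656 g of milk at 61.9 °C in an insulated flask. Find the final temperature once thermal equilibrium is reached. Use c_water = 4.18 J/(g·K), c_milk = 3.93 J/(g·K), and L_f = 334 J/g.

T_f ≈ 55.3 °C

Energy conservation, ΣQ = 0:
fusion: m_ice L_f = 30·334 = 10020
  meltwater 0→T: 30·4.18·T = 125.4 T
  milk: 2578.1(T − 61.9)
2703.5 T = 159583 − 10020 = 149563
T ≈ 55.32 °C. Since T > 0 °C, the all-ice-melts assumption holds.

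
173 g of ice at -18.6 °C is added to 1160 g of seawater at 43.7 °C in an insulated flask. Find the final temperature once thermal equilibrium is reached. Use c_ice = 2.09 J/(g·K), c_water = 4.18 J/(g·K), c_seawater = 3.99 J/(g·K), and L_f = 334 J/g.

T_f ≈ 25.7 °C

Taking heat into each body as positive, Σ m c ΔT = 0:
warm ice to 0 °C: 173×2.09×(0 − (-18.6)) = 6725.2; melt ice: 173×334 = 57782; meltwater 0→T: 173×4.18×T = 723.14 T; seawater: 4628.4(T − 43.7)
5351.5 T = 202261 − 64507 = 137754
T ≈ 25.74 °C — above 0 °C, consistent with complete melting.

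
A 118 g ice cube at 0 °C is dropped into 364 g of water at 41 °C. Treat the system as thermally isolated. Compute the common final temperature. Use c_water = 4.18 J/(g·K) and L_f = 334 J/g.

T_f ≈ 11.4 °C

Setting the total heat transfer to zero:
fusion: m_ice L_f = 118·334 = 39412
  warm the meltwater: 493.24 T
  water: 1521.5(T − 41)
2014.8 T = 62382 − 39412 = 22970
T ≈ 11.40 °C — above 0 °C, consistent with complete melting.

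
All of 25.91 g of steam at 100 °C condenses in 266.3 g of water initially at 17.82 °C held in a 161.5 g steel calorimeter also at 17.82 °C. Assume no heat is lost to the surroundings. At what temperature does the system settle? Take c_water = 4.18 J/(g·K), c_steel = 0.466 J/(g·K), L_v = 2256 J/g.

Sum of m c ΔT and latent-heat terms is zero:
latent heat released on condensation: 25.91·2256 = 58453
  condensed water 100 °C→T: 108.3(T − 100)
  original water: 1113.1(T − 17.82)
  cup: 75.26(T − 17.82)
1296.7 T = 58453 + 10830 + 21177 = 90461
T ≈ 69.76 °C, under the boiling point, so the assumption holds.

T_f ≈ 69.8 °C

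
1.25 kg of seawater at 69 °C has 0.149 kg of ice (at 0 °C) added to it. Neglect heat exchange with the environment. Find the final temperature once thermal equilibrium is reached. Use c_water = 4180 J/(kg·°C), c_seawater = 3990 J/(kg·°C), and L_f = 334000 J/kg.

T_f ≈ 52.5 °C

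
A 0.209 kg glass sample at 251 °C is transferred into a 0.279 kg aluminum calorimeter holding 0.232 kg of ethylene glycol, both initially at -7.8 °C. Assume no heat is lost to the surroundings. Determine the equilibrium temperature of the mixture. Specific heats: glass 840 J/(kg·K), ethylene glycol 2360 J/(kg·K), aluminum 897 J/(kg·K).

Setting the total heat transfer to zero:
0.209·840·(T − 251) + 0.232·2360·(T − (-7.8)) + 0.279·897·(T − (-7.8)) = 0
175.56(T − 251) + 547.52(T − (-7.8)) + 250.26(T − (-7.8)) = 0
973.34 T = 37843
T = 37843/973.34 ≈ 38.88 °C

T_f ≈ 38.9 °C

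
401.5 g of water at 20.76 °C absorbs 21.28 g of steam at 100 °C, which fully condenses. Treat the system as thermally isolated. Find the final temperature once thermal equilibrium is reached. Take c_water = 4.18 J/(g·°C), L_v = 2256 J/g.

Heat gained plus heat lost sum to zero:
latent heat released on condensation: 21.28·2256 = 48008
  condensate cools 100→T: 21.28·4.18·(T − 100) = 88.95(T − 100)
  water warms: 401.5·4.18·(T − 20.76) = 1678.3(T − 20.76)
1767.2 T = 48008 + 8895 + 34841 = 91744
T ≈ 51.91 °C, under the boiling point, so the assumption holds.

T_f ≈ 51.9 °C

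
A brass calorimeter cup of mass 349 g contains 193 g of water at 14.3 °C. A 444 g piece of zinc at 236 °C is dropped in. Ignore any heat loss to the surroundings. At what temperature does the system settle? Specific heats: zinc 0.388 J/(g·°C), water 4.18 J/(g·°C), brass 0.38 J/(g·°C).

T_f ≈ 48.7 °C

Let T be the final temperature. ΣQ_i = 0:
444×0.388×(T − 236) + 193×4.18×(T − 14.3) + 349×0.38×(T − 14.3) = 0
1111.6 T = 54089
T ≈ 48.66 °C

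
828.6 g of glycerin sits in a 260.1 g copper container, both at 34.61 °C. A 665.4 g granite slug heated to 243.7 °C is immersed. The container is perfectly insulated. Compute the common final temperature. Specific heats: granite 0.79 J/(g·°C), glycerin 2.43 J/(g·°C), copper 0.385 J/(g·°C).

T_f ≈ 76.3 °C

Let T be the final temperature. ΣQ_i = 0:
665.4·0.79·(T − 243.7) + 828.6·2.43·(T − 34.61) + 260.1·0.385·(T − 34.61) = 0
525.67(T − 243.7) + 2013.5(T − 34.61) + 100.14(T − 34.61) = 0
2639.3 T = 201258
T ≈ 76.25 °C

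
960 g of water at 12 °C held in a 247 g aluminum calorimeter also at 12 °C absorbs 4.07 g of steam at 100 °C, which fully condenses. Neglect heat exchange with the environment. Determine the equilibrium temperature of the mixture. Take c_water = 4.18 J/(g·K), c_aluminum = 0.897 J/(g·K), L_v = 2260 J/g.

T_f ≈ 14.5 °C

Heat gained plus heat lost sum to zero:
condense steam: −4.07·2260 = −9198.2; condensate cools 100→T: 4.07·4.18·(T − 100) = 17.01(T − 100); original water: 4012.8(T − 12); aluminum cup: 247·0.897·(T − 12) = 221.56(T − 12)
4251.4 T = 9198.2 + 1701.3 + 50812 = 61712
T ≈ 14.52 °C, under the boiling point, so the assumption holds.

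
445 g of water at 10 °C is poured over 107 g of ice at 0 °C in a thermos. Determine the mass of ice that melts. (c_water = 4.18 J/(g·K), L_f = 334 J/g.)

m_melted ≈ 55.7 g

Cooling the water to 0 °C releases 445·4.18·10 = 18601 J.
To melt every bit of ice: 107·334 = 35738 J.
That's not enough to melt it all — equilibrium is at 0 °C with ice remaining.
Mass melted = 18601/334 ≈ 55.69 g.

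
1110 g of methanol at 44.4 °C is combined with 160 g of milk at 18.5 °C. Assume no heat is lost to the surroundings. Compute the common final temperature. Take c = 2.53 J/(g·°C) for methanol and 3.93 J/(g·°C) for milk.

T_f ≈ 39.7 °C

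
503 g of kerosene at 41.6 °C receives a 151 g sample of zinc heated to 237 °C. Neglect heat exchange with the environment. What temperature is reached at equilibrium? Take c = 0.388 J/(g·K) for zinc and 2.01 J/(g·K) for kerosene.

T_f ≈ 52.3 °C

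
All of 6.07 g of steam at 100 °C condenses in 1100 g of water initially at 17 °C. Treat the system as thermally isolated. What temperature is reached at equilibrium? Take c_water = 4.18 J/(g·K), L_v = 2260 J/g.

Net heat exchanged in the isolated system is zero:
latent heat released on condensation: 6.07·2260 = 13718
  condensed water 100 °C→T: 25.37(T − 100)
  original water: 4598(T − 17)
4623.4 T = 13718 + 2537.3 + 78166 = 94421
T ≈ 20.42 °C, under the boiling point, so the assumption holds.

T_f ≈ 20.4 °C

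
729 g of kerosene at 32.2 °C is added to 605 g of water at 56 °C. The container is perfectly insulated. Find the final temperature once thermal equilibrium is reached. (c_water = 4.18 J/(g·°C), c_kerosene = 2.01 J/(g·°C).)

Setting the total heat transfer to zero:
605·4.18·(T − 56) + 729·2.01·(T − 32.2) = 0
2528.9(T − 56) + 1465.3(T − 32.2) = 0
(2528.9 + 1465.3) T = 2528.9·56 + 1465.3·32.2
T ≈ 47.27 °C

T_f ≈ 47.3 °C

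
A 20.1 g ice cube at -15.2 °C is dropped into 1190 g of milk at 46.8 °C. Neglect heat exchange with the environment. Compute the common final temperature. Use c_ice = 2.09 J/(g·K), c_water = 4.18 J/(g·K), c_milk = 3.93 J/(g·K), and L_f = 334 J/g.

T_f ≈ 44.4 °C

Setting the total heat transfer to zero:
ice -15.2→0 °C: 20.1×2.09×15.2 = 638.54; melt ice: 20.1×334 = 6713.4; warm the meltwater: 84.02 T; milk: 4676.7(T − 46.8)
4760.7 T = 218870 − 7351.9 = 211518
T ≈ 44.43 °C — above 0 °C, consistent with complete melting.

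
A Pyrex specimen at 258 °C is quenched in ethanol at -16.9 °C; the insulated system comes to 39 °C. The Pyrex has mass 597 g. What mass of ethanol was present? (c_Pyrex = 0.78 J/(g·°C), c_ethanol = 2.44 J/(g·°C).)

m ≈ 748 g

|Q_Pyrex| = |Q_ethanol|:
597·0.78·(258 − 39) = m·2.44·(39 − (-16.9))
136.4 m = 101980  ⇒  m ≈ 747.7 g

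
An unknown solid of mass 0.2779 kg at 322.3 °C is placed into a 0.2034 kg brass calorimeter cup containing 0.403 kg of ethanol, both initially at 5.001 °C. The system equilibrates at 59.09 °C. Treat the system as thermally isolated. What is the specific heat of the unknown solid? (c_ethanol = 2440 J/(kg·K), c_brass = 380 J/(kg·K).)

Taking heat into each body as positive, Σ m c ΔT = 0:
0.2779·c·(59.09 − 322.3) + 0.403·2440·(59.09 − 5.001) + 0.2034·380·(59.09 − 5.001) = 0
-73.15 c = -57367
c = -57367/-73.15 ≈ 784.3 J/(kg·K)

c ≈ 784 J/(kg·K)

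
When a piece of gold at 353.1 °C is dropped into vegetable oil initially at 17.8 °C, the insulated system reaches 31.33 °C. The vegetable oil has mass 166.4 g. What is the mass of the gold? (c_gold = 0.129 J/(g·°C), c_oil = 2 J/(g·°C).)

Heat lost by the gold = heat gained by the oil:
m·0.129·(353.1 − 31.33) = 166.4·2·(31.33 − 17.8)
41.51 m = 4502.8  ⇒  m ≈ 108.5 g

m ≈ 108 g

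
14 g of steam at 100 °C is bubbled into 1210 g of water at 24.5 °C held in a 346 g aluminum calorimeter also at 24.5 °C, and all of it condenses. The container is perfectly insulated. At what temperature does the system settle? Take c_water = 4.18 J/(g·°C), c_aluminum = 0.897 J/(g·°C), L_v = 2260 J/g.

T_f ≈ 31.1 °C

Net heat exchanged in the isolated system is zero:
latent heat released on condensation: 14×2260 = 31640
  condensate cools 100→T: 14×4.18×(T − 100) = 58.52(T − 100)
  water warms: 1210×4.18×(T − 24.5) = 5057.8(T − 24.5)
  cup: 310.36(T − 24.5)
5426.7 T = 31640 + 5852 + 131520 = 169012
T ≈ 31.14 °C (< 100 °C, so full condensation is consistent).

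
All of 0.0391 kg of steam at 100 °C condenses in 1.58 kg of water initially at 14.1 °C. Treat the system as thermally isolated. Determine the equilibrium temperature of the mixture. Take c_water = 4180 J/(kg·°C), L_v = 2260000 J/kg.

T_f ≈ 29.2 °C

Taking heat into each body as positive, Σ m c ΔT = 0:
latent heat released on condensation: 0.0391×2260000 = 88366
  condensate cools 100→T: 0.0391×4180×(T − 100) = 163.44(T − 100)
  original water: 6604.4(T − 14.1)
6767.8 T = 88366 + 16344 + 93122 = 197832
T ≈ 29.23 °C — below 100 °C, confirming all the steam condensed.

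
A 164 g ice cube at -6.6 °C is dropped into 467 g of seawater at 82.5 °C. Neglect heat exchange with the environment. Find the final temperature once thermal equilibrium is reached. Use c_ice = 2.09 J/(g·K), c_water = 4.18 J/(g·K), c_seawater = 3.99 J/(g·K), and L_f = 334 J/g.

Taking heat into each body as positive, Σ m c ΔT = 0:
ice -6.6→0 °C: 164·2.09·6.6 = 2262.2; melt ice: 164·334 = 54776; meltwater 0→T: 164·4.18·T = 685.52 T; seawater cools: 467·3.99·(T − 82.5) = 1863.3(T − 82.5)
2548.9 T = 153725 − 57038 = 96687
T ≈ 37.93 °C (positive, so assuming full melt was valid).

T_f ≈ 37.9 °C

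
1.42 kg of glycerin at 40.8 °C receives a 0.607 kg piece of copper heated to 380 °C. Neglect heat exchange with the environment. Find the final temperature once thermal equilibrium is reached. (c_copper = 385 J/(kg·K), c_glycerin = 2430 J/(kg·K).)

T_f ≈ 62.3 °C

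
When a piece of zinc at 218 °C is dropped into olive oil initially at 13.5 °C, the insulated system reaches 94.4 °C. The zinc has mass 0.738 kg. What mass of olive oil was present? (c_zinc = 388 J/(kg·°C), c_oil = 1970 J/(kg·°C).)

Heat lost by the zinc = heat gained by the oil:
0.738×388×(218 − 94.4) = m×1970×(94.4 − 13.5)
159373 m = 35392  ⇒  m ≈ 0.2221 kg

m ≈ 0.222 kg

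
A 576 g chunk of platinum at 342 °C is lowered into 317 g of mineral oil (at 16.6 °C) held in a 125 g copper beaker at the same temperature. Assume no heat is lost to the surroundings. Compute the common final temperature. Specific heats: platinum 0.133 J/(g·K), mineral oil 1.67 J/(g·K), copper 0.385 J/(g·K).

T_f is the heat-capacity-weighted average of the initial temperatures:
T_f = (76.61·342 + 529.39·16.6 + 48.12·16.6) / (76.61 + 529.39 + 48.12)
    = 35787 / 654.12 ≈ 54.71 °C

T_f ≈ 54.7 °C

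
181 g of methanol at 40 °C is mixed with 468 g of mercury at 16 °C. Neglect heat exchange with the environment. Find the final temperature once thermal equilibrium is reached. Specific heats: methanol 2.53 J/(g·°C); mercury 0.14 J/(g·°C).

T_f ≈ 37.0 °C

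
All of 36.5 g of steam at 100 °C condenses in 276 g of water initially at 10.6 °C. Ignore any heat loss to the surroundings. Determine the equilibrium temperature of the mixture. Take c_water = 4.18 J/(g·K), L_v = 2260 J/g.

T_f ≈ 84.2 °C

Taking heat into each body as positive, Σ m c ΔT = 0:
latent heat released on condensation: 36.5·2260 = 82490
  condensed water 100 °C→T: 152.57(T − 100)
  water warms: 276·4.18·(T − 10.6) = 1153.7(T − 10.6)
1306.2 T = 82490 + 15257 + 12229 = 109976
T ≈ 84.19 °C (< 100 °C, so full condensation is consistent).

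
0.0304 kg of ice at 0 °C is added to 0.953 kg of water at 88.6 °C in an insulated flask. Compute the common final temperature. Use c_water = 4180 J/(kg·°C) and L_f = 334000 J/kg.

Taking heat into each body as positive, Σ m c ΔT = 0:
fusion: m_ice L_f = 0.0304×334000 = 10154; warm the meltwater: 127.07 T; water: 3983.5(T − 88.6)
4110.6 T = 352942 − 10154 = 342788
T ≈ 83.39 °C. Since T > 0 °C, the all-ice-melts assumption holds.

T_f ≈ 83.4 °C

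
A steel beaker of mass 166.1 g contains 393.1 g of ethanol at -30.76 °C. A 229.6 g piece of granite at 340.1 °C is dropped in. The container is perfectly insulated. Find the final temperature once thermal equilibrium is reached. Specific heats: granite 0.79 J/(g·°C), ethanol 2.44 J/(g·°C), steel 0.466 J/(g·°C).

T_f ≈ 24.5 °C

T_f is the heat-capacity-weighted average of the initial temperatures:
T_f = (181.38*340.1 + 959.16*(-30.76) + 77.4*(-30.76)) / (181.38 + 959.16 + 77.4)
    = 29804 / 1218 ≈ 24.47 °C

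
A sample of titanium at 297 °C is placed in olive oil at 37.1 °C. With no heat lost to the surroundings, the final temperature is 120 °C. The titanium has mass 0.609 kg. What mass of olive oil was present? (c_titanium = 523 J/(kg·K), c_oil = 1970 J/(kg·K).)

|Q_titanium| = |Q_oil|:
0.609·523·(297 − 120) = m·1970·(120 − 37.1)
163313 m = 56376  ⇒  m ≈ 0.3452 kg

m ≈ 0.345 kg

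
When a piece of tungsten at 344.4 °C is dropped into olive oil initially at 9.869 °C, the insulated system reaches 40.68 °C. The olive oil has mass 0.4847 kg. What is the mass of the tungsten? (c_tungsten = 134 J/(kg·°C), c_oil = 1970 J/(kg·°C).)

m ≈ 0.723 kg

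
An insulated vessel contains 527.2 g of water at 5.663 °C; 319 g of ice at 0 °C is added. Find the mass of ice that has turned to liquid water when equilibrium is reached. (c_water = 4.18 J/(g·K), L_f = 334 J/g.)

Cooling the water to 0 °C releases 527.2·4.18·5.663 = 12480 J.
To melt every bit of ice: 319·334 = 106546 J.
Since 12480 < 106546 J, not all the ice melts; equilibrium is at 0 °C.
m_melt = 12480 / L_f = 37.36 g.

m_melted ≈ 37.4 g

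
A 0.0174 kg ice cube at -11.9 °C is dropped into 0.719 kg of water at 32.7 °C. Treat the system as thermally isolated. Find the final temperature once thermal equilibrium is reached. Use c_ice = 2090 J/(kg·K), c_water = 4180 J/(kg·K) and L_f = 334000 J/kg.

T_f ≈ 29.9 °C

Energy conservation, ΣQ = 0:
ice -11.9→0 °C: 0.0174×2090×11.9 = 432.76; fusion: m_ice L_f = 0.0174×334000 = 5811.6; warm the meltwater: 72.73 T; water cools: 0.719×4180×(T − 32.7) = 3005.4(T − 32.7)
3078.2 T = 98277 − 6244.4 = 92033
T ≈ 29.90 °C — above 0 °C, consistent with complete melting.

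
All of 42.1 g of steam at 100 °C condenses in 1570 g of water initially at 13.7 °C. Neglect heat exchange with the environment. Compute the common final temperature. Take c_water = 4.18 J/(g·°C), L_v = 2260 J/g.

Taking heat into each body as positive, Σ m c ΔT = 0:
steam→water at 100 °C releases m L_v = 42.1×2260 = 95146; condensed water 100 °C→T: 175.98(T − 100); water warms: 1570×4.18×(T − 13.7) = 6562.6(T − 13.7)
6738.6 T = 95146 + 17598 + 89908 = 202651
T ≈ 30.07 °C (< 100 °C, so full condensation is consistent).

T_f ≈ 30.1 °C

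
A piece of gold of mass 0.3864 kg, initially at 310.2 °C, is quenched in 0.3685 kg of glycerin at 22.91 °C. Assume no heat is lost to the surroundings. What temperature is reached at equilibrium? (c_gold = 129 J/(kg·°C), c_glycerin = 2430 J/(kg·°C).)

T_f ≈ 38.1 °C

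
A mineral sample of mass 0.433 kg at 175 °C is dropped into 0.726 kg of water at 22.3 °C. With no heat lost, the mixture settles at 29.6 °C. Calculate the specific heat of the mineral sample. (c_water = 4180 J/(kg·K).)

m_s c (T_s − T_f) = m_water c_water (T_f − T_0):
0.433·c·(175 − 29.6) = 0.726·4180·(29.6 − 22.3)
62.96 c = 22153  ⇒  c ≈ 351.9 J/(kg·K)

c ≈ 352 J/(kg·K)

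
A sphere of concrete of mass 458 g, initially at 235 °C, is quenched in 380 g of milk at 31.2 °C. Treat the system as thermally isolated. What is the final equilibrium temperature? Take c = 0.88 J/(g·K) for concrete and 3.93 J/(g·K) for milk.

T_f ≈ 74.5 °C

Heat gained plus heat lost sum to zero:
458×0.88×(T − 235) + 380×3.93×(T − 31.2) = 0
403.04(T − 235) + 1493.4(T − 31.2) = 0
1896.4 T = 141308
T ≈ 74.51 °C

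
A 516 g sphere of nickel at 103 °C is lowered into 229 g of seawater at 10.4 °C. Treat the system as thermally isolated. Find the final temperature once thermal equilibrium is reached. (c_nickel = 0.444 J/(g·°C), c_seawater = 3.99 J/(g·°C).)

T_f ≈ 29.0 °C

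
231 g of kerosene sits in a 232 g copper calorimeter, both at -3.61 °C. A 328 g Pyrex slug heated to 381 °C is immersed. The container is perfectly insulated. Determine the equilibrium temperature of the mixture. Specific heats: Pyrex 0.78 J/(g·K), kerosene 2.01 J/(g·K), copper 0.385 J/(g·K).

T_f ≈ 117.9 °C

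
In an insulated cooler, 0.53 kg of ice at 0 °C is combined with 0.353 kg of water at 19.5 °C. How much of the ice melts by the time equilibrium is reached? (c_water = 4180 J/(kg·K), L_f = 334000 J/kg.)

Cooling the water to 0 °C releases 0.353·4180·19.5 = 28773 J.
Melting all 0.53 kg of ice would need 0.53·334000 = 177020 J.
Since 28773 < 177020 J, not all the ice melts; equilibrium is at 0 °C.
m_melted·334000 = 28773  ⇒  m_melted ≈ 0.08615 kg.

m_melted ≈ 0.0861 kg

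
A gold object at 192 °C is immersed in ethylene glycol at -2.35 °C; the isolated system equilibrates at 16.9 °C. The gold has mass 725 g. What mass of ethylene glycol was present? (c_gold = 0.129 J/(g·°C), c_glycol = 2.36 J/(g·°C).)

Heat lost by the gold = heat gained by the glycol:
725·0.129·(192 − 16.9) = m·2.36·(16.9 − (-2.35))
45.43 m = 16376  ⇒  m ≈ 360.5 g

m ≈ 360 g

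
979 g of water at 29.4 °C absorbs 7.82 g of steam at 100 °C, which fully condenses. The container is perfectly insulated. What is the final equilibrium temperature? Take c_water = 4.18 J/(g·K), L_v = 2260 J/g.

T_f ≈ 34.2 °C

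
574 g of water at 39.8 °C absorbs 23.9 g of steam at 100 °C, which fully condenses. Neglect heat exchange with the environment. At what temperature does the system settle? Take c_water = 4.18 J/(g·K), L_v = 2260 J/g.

Let T be the final temperature. ΣQ_i = 0:
steam→water at 100 °C releases m L_v = 23.9·2260 = 54014
  condensate cools 100→T: 23.9·4.18·(T − 100) = 99.9(T − 100)
  water warms: 574·4.18·(T − 39.8) = 2399.3(T − 39.8)
2499.2 T = 54014 + 9990.2 + 95493 = 159497
T ≈ 63.82 °C — below 100 °C, confirming all the steam condensed.

T_f ≈ 63.8 °C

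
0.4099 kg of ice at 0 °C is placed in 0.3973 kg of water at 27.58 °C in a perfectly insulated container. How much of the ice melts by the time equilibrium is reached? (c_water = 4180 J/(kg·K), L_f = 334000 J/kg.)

Cooling the water to 0 °C releases 0.3973·4180·27.58 = 45802 J.
To melt every bit of ice: 0.4099·334000 = 136907 J.
Since 45802 < 136907 J, not all the ice melts; equilibrium is at 0 °C.
Mass melted = 45802/334000 ≈ 0.1371 kg.

m_melted ≈ 0.137 kg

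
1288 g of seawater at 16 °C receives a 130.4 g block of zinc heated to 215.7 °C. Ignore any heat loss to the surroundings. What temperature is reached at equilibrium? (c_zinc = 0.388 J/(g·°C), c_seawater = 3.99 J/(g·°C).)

Heat gained plus heat lost sum to zero:
130.4·0.388·(T − 215.7) + 1288·3.99·(T − 16) = 0
(50.6 + 5139.1) T = 50.6·215.7 + 5139.1·16
T = 93139 / 5189.7 = 17.9 °C

T_f ≈ 17.9 °C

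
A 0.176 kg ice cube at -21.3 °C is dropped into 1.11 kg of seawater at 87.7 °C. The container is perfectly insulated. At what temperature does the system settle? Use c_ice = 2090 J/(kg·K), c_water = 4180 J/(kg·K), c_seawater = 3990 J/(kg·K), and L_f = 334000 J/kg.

T_f ≈ 62.3 °C

Setting the total heat transfer to zero:
ice -21.3→0 °C: 0.176·2090·21.3 = 7835
  latent heat to melt: 0.176·334000 = 58784
  meltwater 0→T: 0.176·4180·T = 735.68 T
  seawater cools: 1.11·3990·(T − 87.7) = 4428.9(T − 87.7)
5164.6 T = 388415 − 66619 = 321796
T ≈ 62.31 °C — above 0 °C, consistent with complete melting.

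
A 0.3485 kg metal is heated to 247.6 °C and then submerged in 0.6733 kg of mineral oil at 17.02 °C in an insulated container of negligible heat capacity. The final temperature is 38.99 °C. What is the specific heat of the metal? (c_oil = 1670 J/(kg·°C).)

c ≈ 340 J/(kg·°C)

Taking heat into each body as positive, Σ m c ΔT = 0:
0.3485·c·(38.99 − 247.6) + 0.6733·1670·(38.99 − 17.02) = 0
-72.7 c = -24703
c = -24703/-72.7 ≈ 339.8 J/(kg·°C)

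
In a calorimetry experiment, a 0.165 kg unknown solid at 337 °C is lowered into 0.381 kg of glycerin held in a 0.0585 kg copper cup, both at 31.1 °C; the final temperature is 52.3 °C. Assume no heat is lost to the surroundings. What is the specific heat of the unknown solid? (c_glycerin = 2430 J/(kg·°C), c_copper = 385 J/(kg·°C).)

c ≈ 428 J/(kg·°C)

Taking heat into each body as positive, Σ m c ΔT = 0:
0.165×c×(52.3 − 337) + 0.381×2430×(52.3 − 31.1) + 0.0585×385×(52.3 − 31.1) = 0
-46.98 c = -20105
c = -20105/-46.98 ≈ 428 J/(kg·°C)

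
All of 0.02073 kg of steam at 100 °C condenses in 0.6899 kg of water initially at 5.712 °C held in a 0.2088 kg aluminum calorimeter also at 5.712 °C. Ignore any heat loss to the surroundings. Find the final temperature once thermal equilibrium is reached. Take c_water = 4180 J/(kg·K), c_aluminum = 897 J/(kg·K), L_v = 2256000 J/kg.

T_f ≈ 23.1 °C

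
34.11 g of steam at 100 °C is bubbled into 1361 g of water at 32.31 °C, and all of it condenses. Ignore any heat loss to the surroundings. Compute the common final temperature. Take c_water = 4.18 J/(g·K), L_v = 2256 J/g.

T_f ≈ 47.2 °C

Conservation of energy gives ΣQ = 0:
condense steam: −34.11×2256 = −76952
  condensate cools 100→T: 34.11×4.18×(T − 100) = 142.58(T − 100)
  original water: 5689(T − 32.31)
5831.6 T = 76952 + 14258 + 183811 = 275021
T ≈ 47.16 °C, under the boiling point, so the assumption holds.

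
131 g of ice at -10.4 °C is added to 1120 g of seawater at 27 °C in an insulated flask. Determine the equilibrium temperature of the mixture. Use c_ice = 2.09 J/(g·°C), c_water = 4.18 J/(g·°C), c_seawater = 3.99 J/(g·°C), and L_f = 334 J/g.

T_f ≈ 14.8 °C

Conservation of energy gives ΣQ = 0:
warm ice to 0 °C: 131·2.09·(0 − (-10.4)) = 2847.4
  fusion: m_ice L_f = 131·334 = 43754
  meltwater 0→T: 131·4.18·T = 547.58 T
  seawater cools: 1120·3.99·(T − 27) = 4468.8(T − 27)
5016.4 T = 120658 − 46601 = 74056
T ≈ 14.76 °C — above 0 °C, consistent with complete melting.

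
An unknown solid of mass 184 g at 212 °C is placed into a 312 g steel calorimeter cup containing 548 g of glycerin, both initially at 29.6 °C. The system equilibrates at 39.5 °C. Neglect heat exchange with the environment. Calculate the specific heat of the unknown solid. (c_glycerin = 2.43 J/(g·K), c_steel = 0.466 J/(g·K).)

c ≈ 0.461 J/(g·K)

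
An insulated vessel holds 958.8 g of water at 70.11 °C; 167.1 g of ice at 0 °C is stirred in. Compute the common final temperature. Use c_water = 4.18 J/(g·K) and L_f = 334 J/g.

Sum of m c ΔT and latent-heat terms is zero:
fusion: m_ice L_f = 167.1×334 = 55811
  warm the meltwater: 698.48 T
  water cools: 958.8×4.18×(T − 70.11) = 4007.8(T − 70.11)
4706.3 T = 280986 − 55811 = 225174
T ≈ 47.85 °C. Since T > 0 °C, the all-ice-melts assumption holds.

T_f ≈ 47.8 °C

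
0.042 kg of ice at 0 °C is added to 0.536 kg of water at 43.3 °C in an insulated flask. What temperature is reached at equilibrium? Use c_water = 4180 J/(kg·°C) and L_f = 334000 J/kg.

T_f ≈ 34.3 °C

Energy balance with sensible and latent terms:
fusion: m_ice L_f = 0.042·334000 = 14028
  meltwater 0→T: 0.042·4180·T = 175.56 T
  water: 2240.5(T − 43.3)
2416 T = 97013 − 14028 = 82985
T ≈ 34.35 °C. Since T > 0 °C, the all-ice-melts assumption holds.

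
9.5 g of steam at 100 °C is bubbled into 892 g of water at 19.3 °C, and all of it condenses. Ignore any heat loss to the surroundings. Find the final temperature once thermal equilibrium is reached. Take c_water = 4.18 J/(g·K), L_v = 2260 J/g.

Energy balance with sensible and latent terms:
steam→water at 100 °C releases m L_v = 9.5·2260 = 21470; condensate cools 100→T: 9.5·4.18·(T − 100) = 39.71(T − 100); original water: 3728.6(T − 19.3)
3768.3 T = 21470 + 3971 + 71961 = 97402
T ≈ 25.85 °C (< 100 °C, so full condensation is consistent).

T_f ≈ 25.8 °C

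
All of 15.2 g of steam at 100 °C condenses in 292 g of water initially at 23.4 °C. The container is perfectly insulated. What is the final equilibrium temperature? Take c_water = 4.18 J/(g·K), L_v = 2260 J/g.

Net heat exchanged in the isolated system is zero:
steam→water at 100 °C releases m L_v = 15.2×2260 = 34352; condensed water 100 °C→T: 63.54(T − 100); original water: 1220.6(T − 23.4)
1284.1 T = 34352 + 6353.6 + 28561 = 69267
T ≈ 53.94 °C (< 100 °C, so full condensation is consistent).

T_f ≈ 53.9 °C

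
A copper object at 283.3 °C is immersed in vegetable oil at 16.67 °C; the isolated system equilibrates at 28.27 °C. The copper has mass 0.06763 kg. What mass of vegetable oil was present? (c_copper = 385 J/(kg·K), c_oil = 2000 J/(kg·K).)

Let T be the final temperature. ΣQ_i = 0:
0.06763·385·(28.27 − 283.3) + m·2000·(28.27 − 16.67) = 0
23200 m = 6640.4
m = 6640.4/23200 ≈ 0.2862 kg

m ≈ 0.286 kg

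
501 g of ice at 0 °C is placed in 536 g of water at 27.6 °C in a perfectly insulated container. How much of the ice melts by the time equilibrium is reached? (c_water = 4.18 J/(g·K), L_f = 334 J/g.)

Heat available from the water dropping to 0 °C: 536×4.18×27.6 = 61837 J.
To melt every bit of ice: 501×334 = 167334 J.
61837 J < 167334 J, so only part of the ice melts and the system sits at 0 °C.
m_melted×334 = 61837  ⇒  m_melted ≈ 185.1 g.

m_melted ≈ 185 g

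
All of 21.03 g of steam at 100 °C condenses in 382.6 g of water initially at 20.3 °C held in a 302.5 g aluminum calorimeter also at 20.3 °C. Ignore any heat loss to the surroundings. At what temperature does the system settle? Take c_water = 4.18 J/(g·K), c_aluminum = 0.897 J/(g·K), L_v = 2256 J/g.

Let T be the final temperature. ΣQ_i = 0:
condense steam: −21.03×2256 = −47444
  condensate cools 100→T: 21.03×4.18×(T − 100) = 87.91(T − 100)
  original water: 1599.3(T − 20.3)
  aluminum cup: 302.5×0.897×(T − 20.3) = 271.34(T − 20.3)
1958.5 T = 47444 + 8790.5 + 37973 = 94208
T ≈ 48.10 °C (< 100 °C, so full condensation is consistent).

T_f ≈ 48.1 °C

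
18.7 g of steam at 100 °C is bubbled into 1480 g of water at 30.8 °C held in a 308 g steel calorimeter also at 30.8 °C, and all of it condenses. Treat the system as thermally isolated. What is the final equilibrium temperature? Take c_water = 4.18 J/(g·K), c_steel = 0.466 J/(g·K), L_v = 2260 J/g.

T_f ≈ 38.2 °C

Energy conservation, ΣQ = 0:
condense steam: −18.7·2260 = −42262; condensate cools 100→T: 18.7·4.18·(T − 100) = 78.17(T − 100); water warms: 1480·4.18·(T − 30.8) = 6186.4(T − 30.8); cup: 143.53(T − 30.8)
6408.1 T = 42262 + 7816.6 + 194962 = 245040
T ≈ 38.24 °C, under the boiling point, so the assumption holds.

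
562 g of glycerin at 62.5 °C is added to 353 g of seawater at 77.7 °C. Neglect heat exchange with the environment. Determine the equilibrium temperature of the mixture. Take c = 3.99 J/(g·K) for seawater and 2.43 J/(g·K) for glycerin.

T_f ≈ 70.2 °C

Heat gained plus heat lost sum to zero:
353·3.99·(T − 77.7) + 562·2.43·(T − 62.5) = 0
(1408.5 + 1365.7) T = 1408.5·77.7 + 1365.7·62.5
T ≈ 70.22 °C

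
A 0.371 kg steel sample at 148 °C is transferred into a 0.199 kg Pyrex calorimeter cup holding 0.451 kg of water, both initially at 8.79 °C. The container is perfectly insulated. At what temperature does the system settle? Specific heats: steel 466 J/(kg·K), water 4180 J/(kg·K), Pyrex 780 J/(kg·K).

T_f ≈ 19.7 °C

Conservation of energy gives ΣQ = 0:
0.371×466×(T − 148) + 0.451×4180×(T − 8.79) + 0.199×780×(T − 8.79) = 0
172.89(T − 148) + 1885.2(T − 8.79) + 155.22(T − 8.79) = 0
(172.89 + 1885.2 + 155.22) T = 172.89×148 + 1885.2×8.79 + 155.22×8.79
T = 43522/2213.3 ≈ 19.66 °C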